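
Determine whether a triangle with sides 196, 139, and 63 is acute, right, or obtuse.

obtuse

Compare the square of the longest side to the sum of squares of the other two: 63² + 139² = 23290 < 38416 = 196².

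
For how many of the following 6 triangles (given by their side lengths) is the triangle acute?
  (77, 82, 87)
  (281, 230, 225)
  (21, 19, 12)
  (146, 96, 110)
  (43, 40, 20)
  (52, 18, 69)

(77,82,87): 77²+82² = 12653 > 7569 = 87² → acute
(281,230,225): 225²+230² = 103525 > 78961 = 281² → acute
(21,19,12): 12²+19² = 505 > 441 = 21² → acute
(146,96,110): 96²+110² = 21316 = 146² → right
(43,40,20): 20²+40² = 2000 > 1849 = 43² → acute
(52,18,69): 18²+52² = 3028 < 4761 = 69² → obtuse
4 of the 6 are acute.

4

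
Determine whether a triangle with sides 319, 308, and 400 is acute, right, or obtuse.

Compare the square of the longest side to the sum of squares of the other two: 308² + 319² = 196625 > 160000 = 400².

acute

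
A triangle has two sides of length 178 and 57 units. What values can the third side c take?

121 < c < 235 (units)

By the triangle inequality, c must be less than 178 + 57 = 235 and greater than |178 − 57| = 121.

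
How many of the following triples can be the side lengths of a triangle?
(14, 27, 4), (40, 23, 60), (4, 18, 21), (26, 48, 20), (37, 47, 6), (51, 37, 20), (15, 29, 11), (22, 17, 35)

4

(4,14,27): 4+14 ≤ 27 → not valid
(23,40,60): 23+40 > 60 → valid
(4,18,21): 4+18 > 21 → valid
(20,26,48): 20+26 ≤ 48 → not valid
(6,37,47): 6+37 ≤ 47 → not valid
(20,37,51): 20+37 > 51 → valid
(11,15,29): 11+15 ≤ 29 → not valid
(17,22,35): 17+22 > 35 → valid
4 of the 8 triples form a triangle.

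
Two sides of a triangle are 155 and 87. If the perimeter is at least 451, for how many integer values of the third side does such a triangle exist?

33

Triangle inequality: 68 < x < 242. Perimeter ≥ 451 gives x ≥ 451 − 155 − 87 = 209.
So 209 ≤ x < 242; integers 209 through 241: 33 values.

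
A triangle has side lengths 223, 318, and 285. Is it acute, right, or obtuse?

acute

Compare the square of the longest side to the sum of squares of the other two: 223² + 285² = 130954 > 101124 = 318².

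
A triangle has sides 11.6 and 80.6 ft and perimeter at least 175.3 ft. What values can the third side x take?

83.1 ≤ x < 92.2

Triangle inequality alone gives 69.0 < x < 92.2.
The perimeter condition gives x ≥ 175.3 − 11.6 − 80.6 = 83.1.
Intersecting the two: 83.1 ≤ x < 92.2.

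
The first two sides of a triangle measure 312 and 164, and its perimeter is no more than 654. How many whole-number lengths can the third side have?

30

Triangle inequality: 148 < x < 476. Perimeter ≤ 654 gives x ≤ 654 − 312 − 164 = 178.
So 148 < x ≤ 178; integers 149 through 178: 30 values.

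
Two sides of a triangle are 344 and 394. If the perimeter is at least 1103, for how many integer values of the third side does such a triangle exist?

Triangle inequality: 50 < x < 738. Perimeter ≥ 1103 gives x ≥ 1103 − 344 − 394 = 365.
So 365 ≤ x < 738; integers 365 through 737: 373 values.

373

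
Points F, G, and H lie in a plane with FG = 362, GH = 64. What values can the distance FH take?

298 ≤ FH ≤ 426

By the triangle inequality, |362 − 64| ≤ FH ≤ 362 + 64.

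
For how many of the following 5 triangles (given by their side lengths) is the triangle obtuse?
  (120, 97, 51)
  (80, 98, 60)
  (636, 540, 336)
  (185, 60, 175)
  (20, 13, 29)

2

(120,97,51): 51²+97² = 12010 < 14400 = 120² → obtuse
(80,98,60): 60²+80² = 10000 > 9604 = 98² → acute
(636,540,336): 336²+540² = 404496 = 636² → right
(185,60,175): 60²+175² = 34225 = 185² → right
(20,13,29): 13²+20² = 569 < 841 = 29² → obtuse
2 of the 5 are obtuse.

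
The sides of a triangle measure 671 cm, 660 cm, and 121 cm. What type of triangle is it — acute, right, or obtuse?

Compare the square of the longest side to the sum of squares of the other two: 121² + 660² = 450241 = 671².

right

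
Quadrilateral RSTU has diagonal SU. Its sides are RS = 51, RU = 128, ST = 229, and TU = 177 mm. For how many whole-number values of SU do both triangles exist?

101

From triangle RSU: 77 < SU < 179.
From triangle TSU: 52 < SU < 406.
Intersection: 77 < SU < 179, so integers 78 through 178: 101 values.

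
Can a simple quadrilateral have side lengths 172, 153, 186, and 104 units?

A quadrilateral exists iff every side is shorter than the sum of the others — equivalently, the longest side is less than the sum of the rest.
Longest side 186 < 429 (sum of the remaining 3), so yes.

Yes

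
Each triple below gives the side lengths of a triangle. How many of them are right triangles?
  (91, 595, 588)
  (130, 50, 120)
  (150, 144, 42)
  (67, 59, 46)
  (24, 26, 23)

(91,595,588): 91²+588² = 354025 = 595² → right
(130,50,120): 50²+120² = 16900 = 130² → right
(150,144,42): 42²+144² = 22500 = 150² → right
(67,59,46): 46²+59² = 5597 > 4489 = 67² → acute
(24,26,23): 23²+24² = 1105 > 676 = 26² → acute
3 of the 5 are right.

3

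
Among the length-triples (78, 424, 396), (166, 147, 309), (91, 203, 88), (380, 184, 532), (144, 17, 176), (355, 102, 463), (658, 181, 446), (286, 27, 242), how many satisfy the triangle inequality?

3

(78,396,424): 78+396 > 424 → valid
(147,166,309): 147+166 > 309 → valid
(88,91,203): 88+91 ≤ 203 → not valid
(184,380,532): 184+380 > 532 → valid
(17,144,176): 17+144 ≤ 176 → not valid
(102,355,463): 102+355 ≤ 463 → not valid
(181,446,658): 181+446 ≤ 658 → not valid
(27,242,286): 27+242 ≤ 286 → not valid
3 of the 8 triples form a triangle.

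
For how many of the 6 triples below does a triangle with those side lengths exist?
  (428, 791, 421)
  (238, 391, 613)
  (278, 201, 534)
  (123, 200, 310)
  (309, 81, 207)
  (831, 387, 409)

3

(421,428,791): 421+428 > 791 → valid
(238,391,613): 238+391 > 613 → valid
(201,278,534): 201+278 ≤ 534 → not valid
(123,200,310): 123+200 > 310 → valid
(81,207,309): 81+207 ≤ 309 → not valid
(387,409,831): 387+409 ≤ 831 → not valid
3 of the 6 triples form a triangle.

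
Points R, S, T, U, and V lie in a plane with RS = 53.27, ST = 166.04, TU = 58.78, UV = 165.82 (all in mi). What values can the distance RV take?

0 ≤ RV ≤ 443.91 mi

The maximum is all hops collinear in one direction: 53.27 + 166.04 + 58.78 + 165.82 = 443.91.
The longest hop is 166.04; the others sum to 277.87. Since 166.04 ≤ 277.87, the path can fold back on itself completely, so the minimum distance is 0.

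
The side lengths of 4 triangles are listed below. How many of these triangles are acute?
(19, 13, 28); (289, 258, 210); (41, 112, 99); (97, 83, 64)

2

(19,13,28): 13²+19² = 530 < 784 = 28² → obtuse
(289,258,210): 210²+258² = 110664 > 83521 = 289² → acute
(41,112,99): 41²+99² = 11482 < 12544 = 112² → obtuse
(97,83,64): 64²+83² = 10985 > 9409 = 97² → acute
2 of the 4 are acute.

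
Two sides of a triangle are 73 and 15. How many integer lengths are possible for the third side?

The third side lies in the open interval (58, 88).
Integers from 59 to 87 inclusive: 87 − 59 + 1 = 29.

29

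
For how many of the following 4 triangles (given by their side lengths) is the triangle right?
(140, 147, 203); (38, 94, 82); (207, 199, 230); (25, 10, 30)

1

(140,147,203): 140²+147² = 41209 = 203² → right
(38,94,82): 38²+82² = 8168 < 8836 = 94² → obtuse
(207,199,230): 199²+207² = 82450 > 52900 = 230² → acute
(25,10,30): 10²+25² = 725 < 900 = 30² → obtuse
1 of the 4 is right.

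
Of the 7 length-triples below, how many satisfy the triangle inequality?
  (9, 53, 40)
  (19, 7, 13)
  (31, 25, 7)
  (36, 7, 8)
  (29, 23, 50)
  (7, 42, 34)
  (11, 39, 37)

(9,40,53): 9+40 ≤ 53 → not valid
(7,13,19): 7+13 > 19 → valid
(7,25,31): 7+25 > 31 → valid
(7,8,36): 7+8 ≤ 36 → not valid
(23,29,50): 23+29 > 50 → valid
(7,34,42): 7+34 ≤ 42 → not valid
(11,37,39): 11+37 > 39 → valid
4 of the 7 triples form a triangle.

4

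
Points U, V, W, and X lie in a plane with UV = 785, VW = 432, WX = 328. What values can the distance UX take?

25 ≤ UX ≤ 1545

The maximum is all hops collinear in one direction: 785 + 432 + 328 = 1545.
The longest hop is 785; the others sum to 760. Folding the others back against it leaves at least 785 − 760 = 25.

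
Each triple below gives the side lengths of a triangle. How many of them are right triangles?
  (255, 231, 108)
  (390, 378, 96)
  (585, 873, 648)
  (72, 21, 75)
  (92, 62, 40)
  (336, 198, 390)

(255,231,108): 108²+231² = 65025 = 255² → right
(390,378,96): 96²+378² = 152100 = 390² → right
(585,873,648): 585²+648² = 762129 = 873² → right
(72,21,75): 21²+72² = 5625 = 75² → right
(92,62,40): 40²+62² = 5444 < 8464 = 92² → obtuse
(336,198,390): 198²+336² = 152100 = 390² → right
5 of the 6 are right.

5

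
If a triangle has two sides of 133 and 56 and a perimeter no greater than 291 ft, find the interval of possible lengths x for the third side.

Triangle inequality alone gives 77 < x < 189.
The perimeter condition gives x ≤ 291 − 133 − 56 = 102.
Intersecting the two: 77 < x ≤ 102.

77 < x ≤ 102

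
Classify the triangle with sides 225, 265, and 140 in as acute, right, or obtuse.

Compare the square of the longest side to the sum of squares of the other two: 140² + 225² = 70225 = 265².

right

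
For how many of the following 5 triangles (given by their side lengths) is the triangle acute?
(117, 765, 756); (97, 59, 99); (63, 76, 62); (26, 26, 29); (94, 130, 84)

(117,765,756): 117²+756² = 585225 = 765² → right
(97,59,99): 59²+97² = 12890 > 9801 = 99² → acute
(63,76,62): 62²+63² = 7813 > 5776 = 76² → acute
(26,26,29): 26²+26² = 1352 > 841 = 29² → acute
(94,130,84): 84²+94² = 15892 < 16900 = 130² → obtuse
3 of the 5 are acute.

3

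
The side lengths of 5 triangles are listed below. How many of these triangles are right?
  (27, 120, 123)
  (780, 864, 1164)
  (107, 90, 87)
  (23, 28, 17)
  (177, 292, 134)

(27,120,123): 27²+120² = 15129 = 123² → right
(780,864,1164): 780²+864² = 1354896 = 1164² → right
(107,90,87): 87²+90² = 15669 > 11449 = 107² → acute
(23,28,17): 17²+23² = 818 > 784 = 28² → acute
(177,292,134): 134²+177² = 49285 < 85264 = 292² → obtuse
2 of the 5 are right.

2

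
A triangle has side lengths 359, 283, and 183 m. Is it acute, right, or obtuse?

Compare the square of the longest side to the sum of squares of the other two: 183² + 283² = 113578 < 128881 = 359².

obtuse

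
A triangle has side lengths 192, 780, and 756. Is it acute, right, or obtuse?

right

Compare the square of the longest side to the sum of squares of the other two: 192² + 756² = 608400 = 780².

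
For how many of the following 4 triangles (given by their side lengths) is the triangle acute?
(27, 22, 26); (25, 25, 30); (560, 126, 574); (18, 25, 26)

3

(27,22,26): 22²+26² = 1160 > 729 = 27² → acute
(25,25,30): 25²+25² = 1250 > 900 = 30² → acute
(560,126,574): 126²+560² = 329476 = 574² → right
(18,25,26): 18²+25² = 949 > 676 = 26² → acute
3 of the 4 are acute.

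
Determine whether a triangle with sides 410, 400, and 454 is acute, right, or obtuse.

acute

Compare the square of the longest side to the sum of squares of the other two: 400² + 410² = 328100 > 206116 = 454².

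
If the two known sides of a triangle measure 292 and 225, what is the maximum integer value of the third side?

516

The third side must be strictly less than 292 + 225 = 517.
The largest integer below 517 is 516.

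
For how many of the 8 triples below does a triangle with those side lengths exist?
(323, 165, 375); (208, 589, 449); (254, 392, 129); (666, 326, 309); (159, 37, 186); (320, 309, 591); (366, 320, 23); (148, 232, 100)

(165,323,375): 165+323 > 375 → valid
(208,449,589): 208+449 > 589 → valid
(129,254,392): 129+254 ≤ 392 → not valid
(309,326,666): 309+326 ≤ 666 → not valid
(37,159,186): 37+159 > 186 → valid
(309,320,591): 309+320 > 591 → valid
(23,320,366): 23+320 ≤ 366 → not valid
(100,148,232): 100+148 > 232 → valid
5 of the 8 triples form a triangle.

5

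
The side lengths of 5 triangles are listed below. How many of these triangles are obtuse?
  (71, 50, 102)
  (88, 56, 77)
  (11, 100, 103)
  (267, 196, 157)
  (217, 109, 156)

(71,50,102): 50²+71² = 7541 < 10404 = 102² → obtuse
(88,56,77): 56²+77² = 9065 > 7744 = 88² → acute
(11,100,103): 11²+100² = 10121 < 10609 = 103² → obtuse
(267,196,157): 157²+196² = 63065 < 71289 = 267² → obtuse
(217,109,156): 109²+156² = 36217 < 47089 = 217² → obtuse
4 of the 5 are obtuse.

4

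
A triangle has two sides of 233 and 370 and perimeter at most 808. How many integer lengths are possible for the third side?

Triangle inequality: 137 < x < 603. Perimeter ≤ 808 gives x ≤ 808 − 233 − 370 = 205.
So 137 < x ≤ 205; integers 138 through 205: 68 values.

68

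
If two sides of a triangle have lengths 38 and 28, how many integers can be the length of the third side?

The third side lies in the open interval (10, 66).
Integers from 11 to 65 inclusive: 65 − 11 + 1 = 55.

55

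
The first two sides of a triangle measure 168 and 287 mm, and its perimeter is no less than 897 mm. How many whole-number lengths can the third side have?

13

Triangle inequality: 119 < x < 455. Perimeter ≥ 897 gives x ≥ 897 − 168 − 287 = 442.
So 442 ≤ x < 455; integers 442 through 454: 13 values.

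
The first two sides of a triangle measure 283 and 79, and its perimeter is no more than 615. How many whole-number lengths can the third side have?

Triangle inequality: 204 < x < 362. Perimeter ≤ 615 gives x ≤ 615 − 283 − 79 = 253.
So 204 < x ≤ 253; integers 205 through 253: 49 values.

49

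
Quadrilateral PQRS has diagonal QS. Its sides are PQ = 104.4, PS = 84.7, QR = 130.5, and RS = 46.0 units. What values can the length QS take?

From triangle PQS: |104.4 − 84.7| < QS < 104.4 + 84.7, i.e. 19.7 < QS < 189.1.
From triangle RQS: 84.5 < QS < 176.5.
Both must hold, so QS lies in the intersection.

84.5 < QS < 176.5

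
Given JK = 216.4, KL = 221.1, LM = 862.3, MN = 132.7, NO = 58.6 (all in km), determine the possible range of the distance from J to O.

233.5 ≤ JO ≤ 1491.1 km

The maximum is all hops collinear in one direction: 216.4 + 221.1 + 862.3 + 132.7 + 58.6 = 1491.1.
The longest hop is 862.3; the others sum to 628.8. Folding the others back against it leaves at least 862.3 − 628.8 = 233.5.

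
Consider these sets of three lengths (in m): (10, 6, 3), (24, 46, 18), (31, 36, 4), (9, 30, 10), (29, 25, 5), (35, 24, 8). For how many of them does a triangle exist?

1

(3,6,10): 3+6 ≤ 10 → not valid
(18,24,46): 18+24 ≤ 46 → not valid
(4,31,36): 4+31 ≤ 36 → not valid
(9,10,30): 9+10 ≤ 30 → not valid
(5,25,29): 5+25 > 29 → valid
(8,24,35): 8+24 ≤ 35 → not valid
1 of the 6 triples forms a triangle.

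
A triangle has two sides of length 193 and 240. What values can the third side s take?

By the triangle inequality, s must be less than 193 + 240 = 433 and greater than |193 − 240| = 47.

47 < s < 433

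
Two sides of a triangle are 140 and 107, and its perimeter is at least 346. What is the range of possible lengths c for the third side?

99 ≤ c < 247

Triangle inequality alone gives 33 < c < 247.
The perimeter condition gives c ≥ 346 − 140 − 107 = 99.
Intersecting the two: 99 ≤ c < 247.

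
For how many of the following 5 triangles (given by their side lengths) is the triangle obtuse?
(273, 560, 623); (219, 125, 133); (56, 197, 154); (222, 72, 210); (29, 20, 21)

(273,560,623): 273²+560² = 388129 = 623² → right
(219,125,133): 125²+133² = 33314 < 47961 = 219² → obtuse
(56,197,154): 56²+154² = 26852 < 38809 = 197² → obtuse
(222,72,210): 72²+210² = 49284 = 222² → right
(29,20,21): 20²+21² = 841 = 29² → right
2 of the 5 are obtuse.

2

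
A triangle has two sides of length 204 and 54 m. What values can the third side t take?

By the triangle inequality, t must be less than 204 + 54 = 258 and greater than |204 − 54| = 150.

150 < t < 258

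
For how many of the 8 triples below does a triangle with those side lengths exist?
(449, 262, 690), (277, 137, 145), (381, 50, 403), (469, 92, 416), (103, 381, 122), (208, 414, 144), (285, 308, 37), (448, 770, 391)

(262,449,690): 262+449 > 690 → valid
(137,145,277): 137+145 > 277 → valid
(50,381,403): 50+381 > 403 → valid
(92,416,469): 92+416 > 469 → valid
(103,122,381): 103+122 ≤ 381 → not valid
(144,208,414): 144+208 ≤ 414 → not valid
(37,285,308): 37+285 > 308 → valid
(391,448,770): 391+448 > 770 → valid
6 of the 8 triples form a triangle.

6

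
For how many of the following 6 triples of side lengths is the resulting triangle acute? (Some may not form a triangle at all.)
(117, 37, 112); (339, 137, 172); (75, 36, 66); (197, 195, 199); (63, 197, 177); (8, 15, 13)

(117,37,112): 37²+112² = 13913 > 13689 = 117² → acute
(339,137,172): 137+172 ≤ 339, not a triangle
(75,36,66): 36²+66² = 5652 > 5625 = 75² → acute
(197,195,199): 195²+197² = 76834 > 39601 = 199² → acute
(63,197,177): 63²+177² = 35298 < 38809 = 197² → obtuse
(8,15,13): 8²+13² = 233 > 225 = 15² → acute
4 of the 6 are acute.

4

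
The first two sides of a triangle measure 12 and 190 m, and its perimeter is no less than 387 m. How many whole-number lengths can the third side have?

17

Triangle inequality: 178 < x < 202. Perimeter ≥ 387 gives x ≥ 387 − 12 − 190 = 185.
So 185 ≤ x < 202; integers 185 through 201: 17 values.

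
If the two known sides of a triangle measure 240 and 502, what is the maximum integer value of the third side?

The third side must be strictly less than 240 + 502 = 742.
The largest integer below 742 is 741.

741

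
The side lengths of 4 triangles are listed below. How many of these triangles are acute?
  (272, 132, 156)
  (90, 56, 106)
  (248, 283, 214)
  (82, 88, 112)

(272,132,156): 132²+156² = 41760 < 73984 = 272² → obtuse
(90,56,106): 56²+90² = 11236 = 106² → right
(248,283,214): 214²+248² = 107300 > 80089 = 283² → acute
(82,88,112): 82²+88² = 14468 > 12544 = 112² → acute
2 of the 4 are acute.

2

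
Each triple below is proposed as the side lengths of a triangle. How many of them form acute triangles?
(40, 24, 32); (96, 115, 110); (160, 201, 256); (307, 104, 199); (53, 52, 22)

(40,24,32): 24²+32² = 1600 = 40² → right
(96,115,110): 96²+110² = 21316 > 13225 = 115² → acute
(160,201,256): 160²+201² = 66001 > 65536 = 256² → acute
(307,104,199): 104+199 ≤ 307, not a triangle
(53,52,22): 22²+52² = 3188 > 2809 = 53² → acute
3 of the 5 are acute.

3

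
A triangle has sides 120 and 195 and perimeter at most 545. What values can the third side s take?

Triangle inequality alone gives 75 < s < 315.
The perimeter condition gives s ≤ 545 − 120 − 195 = 230.
Intersecting the two: 75 < s ≤ 230.

75 < s ≤ 230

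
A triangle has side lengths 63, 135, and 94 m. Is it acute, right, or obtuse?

Compare the square of the longest side to the sum of squares of the other two: 63² + 94² = 12805 < 18225 = 135².

obtuse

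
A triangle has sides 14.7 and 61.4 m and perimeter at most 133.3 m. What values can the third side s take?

46.7 < s ≤ 57.2

Triangle inequality alone gives 46.7 < s < 76.1.
The perimeter condition gives s ≤ 133.3 − 14.7 − 61.4 = 57.2.
Intersecting the two: 46.7 < s ≤ 57.2.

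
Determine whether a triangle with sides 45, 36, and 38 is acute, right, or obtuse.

acute

Compare the square of the longest side to the sum of squares of the other two: 36² + 38² = 2740 > 2025 = 45².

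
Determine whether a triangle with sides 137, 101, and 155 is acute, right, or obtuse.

Compare the square of the longest side to the sum of squares of the other two: 101² + 137² = 28970 > 24025 = 155².

acute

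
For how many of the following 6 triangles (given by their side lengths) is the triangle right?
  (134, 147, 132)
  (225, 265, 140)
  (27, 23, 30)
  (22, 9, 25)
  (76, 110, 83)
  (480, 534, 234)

2

(134,147,132): 132²+134² = 35380 > 21609 = 147² → acute
(225,265,140): 140²+225² = 70225 = 265² → right
(27,23,30): 23²+27² = 1258 > 900 = 30² → acute
(22,9,25): 9²+22² = 565 < 625 = 25² → obtuse
(76,110,83): 76²+83² = 12665 > 12100 = 110² → acute
(480,534,234): 234²+480² = 285156 = 534² → right
2 of the 6 are right.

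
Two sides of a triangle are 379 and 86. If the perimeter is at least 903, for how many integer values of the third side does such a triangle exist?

Triangle inequality: 293 < x < 465. Perimeter ≥ 903 gives x ≥ 903 − 379 − 86 = 438.
So 438 ≤ x < 465; integers 438 through 464: 27 values.

27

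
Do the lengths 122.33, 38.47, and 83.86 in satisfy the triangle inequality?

No

The two shorter sides sum to 122.33, exactly equal to the longest side 122.33.
That gives only a degenerate (flat) triangle — the inequality must be strict.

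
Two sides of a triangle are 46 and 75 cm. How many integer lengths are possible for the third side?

The third side lies in the open interval (29, 121).
Integers from 30 to 120 inclusive: 120 − 30 + 1 = 91.

91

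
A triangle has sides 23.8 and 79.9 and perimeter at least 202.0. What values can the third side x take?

Triangle inequality alone gives 56.1 < x < 103.7.
The perimeter condition gives x ≥ 202.0 − 23.8 − 79.9 = 98.3.
Intersecting the two: 98.3 ≤ x < 103.7.

98.3 ≤ x < 103.7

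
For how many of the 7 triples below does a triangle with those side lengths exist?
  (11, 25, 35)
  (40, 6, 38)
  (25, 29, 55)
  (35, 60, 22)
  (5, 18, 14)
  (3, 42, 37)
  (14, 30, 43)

(11,25,35): 11+25 > 35 → valid
(6,38,40): 6+38 > 40 → valid
(25,29,55): 25+29 ≤ 55 → not valid
(22,35,60): 22+35 ≤ 60 → not valid
(5,14,18): 5+14 > 18 → valid
(3,37,42): 3+37 ≤ 42 → not valid
(14,30,43): 14+30 > 43 → valid
4 of the 7 triples form a triangle.

4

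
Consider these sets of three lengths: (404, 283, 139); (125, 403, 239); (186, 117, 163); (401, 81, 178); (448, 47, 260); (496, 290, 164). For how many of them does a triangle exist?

(139,283,404): 139+283 > 404 → valid
(125,239,403): 125+239 ≤ 403 → not valid
(117,163,186): 117+163 > 186 → valid
(81,178,401): 81+178 ≤ 401 → not valid
(47,260,448): 47+260 ≤ 448 → not valid
(164,290,496): 164+290 ≤ 496 → not valid
2 of the 6 triples form a triangle.

2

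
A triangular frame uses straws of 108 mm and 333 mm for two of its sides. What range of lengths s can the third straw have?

225 < s < 441

By the triangle inequality, s must be less than 108 + 333 = 441 and greater than |108 − 333| = 225.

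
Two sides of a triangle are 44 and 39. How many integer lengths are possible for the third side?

The third side lies in the open interval (5, 83).
Integers from 6 to 82 inclusive: 82 − 6 + 1 = 77.

77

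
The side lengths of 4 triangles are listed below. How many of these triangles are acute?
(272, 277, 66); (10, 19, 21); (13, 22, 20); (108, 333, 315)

(272,277,66): 66²+272² = 78340 > 76729 = 277² → acute
(10,19,21): 10²+19² = 461 > 441 = 21² → acute
(13,22,20): 13²+20² = 569 > 484 = 22² → acute
(108,333,315): 108²+315² = 110889 = 333² → right
3 of the 4 are acute.

3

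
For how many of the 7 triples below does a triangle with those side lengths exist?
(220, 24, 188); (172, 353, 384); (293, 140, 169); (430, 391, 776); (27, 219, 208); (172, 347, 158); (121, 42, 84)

5

(24,188,220): 24+188 ≤ 220 → not valid
(172,353,384): 172+353 > 384 → valid
(140,169,293): 140+169 > 293 → valid
(391,430,776): 391+430 > 776 → valid
(27,208,219): 27+208 > 219 → valid
(158,172,347): 158+172 ≤ 347 → not valid
(42,84,121): 42+84 > 121 → valid
5 of the 7 triples form a triangle.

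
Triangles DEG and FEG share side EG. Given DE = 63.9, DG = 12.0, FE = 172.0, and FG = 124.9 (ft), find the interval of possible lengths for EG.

51.9 < EG < 75.9

From triangle DEG: |63.9 − 12.0| < EG < 63.9 + 12.0, i.e. 51.9 < EG < 75.9.
From triangle FEG: 47.1 < EG < 296.9.
Both must hold, so EG lies in the intersection.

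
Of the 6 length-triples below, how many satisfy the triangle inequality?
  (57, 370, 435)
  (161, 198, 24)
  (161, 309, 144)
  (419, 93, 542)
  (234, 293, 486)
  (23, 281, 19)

1

(57,370,435): 57+370 ≤ 435 → not valid
(24,161,198): 24+161 ≤ 198 → not valid
(144,161,309): 144+161 ≤ 309 → not valid
(93,419,542): 93+419 ≤ 542 → not valid
(234,293,486): 234+293 > 486 → valid
(19,23,281): 19+23 ≤ 281 → not valid
1 of the 6 triples forms a triangle.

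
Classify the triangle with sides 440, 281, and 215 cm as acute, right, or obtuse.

obtuse

Compare the square of the longest side to the sum of squares of the other two: 215² + 281² = 125186 < 193600 = 440².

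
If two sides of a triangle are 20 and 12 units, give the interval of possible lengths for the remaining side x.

8 < x < 32

By the triangle inequality, x must be less than 20 + 12 = 32 and greater than |20 − 12| = 8.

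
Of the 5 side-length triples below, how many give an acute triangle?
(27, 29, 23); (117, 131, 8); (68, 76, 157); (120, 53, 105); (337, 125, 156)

(27,29,23): 23²+27² = 1258 > 841 = 29² → acute
(117,131,8): 8+117 ≤ 131, not a triangle
(68,76,157): 68+76 ≤ 157, not a triangle
(120,53,105): 53²+105² = 13834 < 14400 = 120² → obtuse
(337,125,156): 125+156 ≤ 337, not a triangle
1 of the 5 is acute.

1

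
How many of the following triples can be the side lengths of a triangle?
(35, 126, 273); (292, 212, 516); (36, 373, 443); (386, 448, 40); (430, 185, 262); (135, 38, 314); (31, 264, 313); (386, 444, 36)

(35,126,273): 35+126 ≤ 273 → not valid
(212,292,516): 212+292 ≤ 516 → not valid
(36,373,443): 36+373 ≤ 443 → not valid
(40,386,448): 40+386 ≤ 448 → not valid
(185,262,430): 185+262 > 430 → valid
(38,135,314): 38+135 ≤ 314 → not valid
(31,264,313): 31+264 ≤ 313 → not valid
(36,386,444): 36+386 ≤ 444 → not valid
1 of the 8 triples forms a triangle.

1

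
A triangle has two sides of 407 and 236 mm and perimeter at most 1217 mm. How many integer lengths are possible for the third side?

403

Triangle inequality: 171 < x < 643. Perimeter ≤ 1217 gives x ≤ 1217 − 407 − 236 = 574.
So 171 < x ≤ 574; integers 172 through 574: 403 values.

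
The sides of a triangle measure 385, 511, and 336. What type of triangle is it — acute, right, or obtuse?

right

Compare the square of the longest side to the sum of squares of the other two: 336² + 385² = 261121 = 511².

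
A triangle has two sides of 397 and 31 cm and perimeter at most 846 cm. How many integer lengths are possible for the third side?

52

Triangle inequality: 366 < x < 428. Perimeter ≤ 846 gives x ≤ 846 − 397 − 31 = 418.
So 366 < x ≤ 418; integers 367 through 418: 52 values.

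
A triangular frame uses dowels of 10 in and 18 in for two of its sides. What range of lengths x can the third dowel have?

By the triangle inequality, x must be less than 10 + 18 = 28 and greater than |10 − 18| = 8.

8 < x < 28 (in)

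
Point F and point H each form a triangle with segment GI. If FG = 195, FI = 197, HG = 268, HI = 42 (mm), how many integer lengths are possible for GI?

83

From triangle FGI: 2 < GI < 392.
From triangle HGI: 226 < GI < 310.
Intersection: 226 < GI < 310, so integers 227 through 309: 83 values.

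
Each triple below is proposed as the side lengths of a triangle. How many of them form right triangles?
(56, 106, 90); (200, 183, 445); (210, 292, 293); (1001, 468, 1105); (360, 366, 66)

3

(56,106,90): 56²+90² = 11236 = 106² → right
(200,183,445): 183+200 ≤ 445, not a triangle
(210,292,293): 210²+292² = 129364 > 85849 = 293² → acute
(1001,468,1105): 468²+1001² = 1221025 = 1105² → right
(360,366,66): 66²+360² = 133956 = 366² → right
3 of the 5 are right.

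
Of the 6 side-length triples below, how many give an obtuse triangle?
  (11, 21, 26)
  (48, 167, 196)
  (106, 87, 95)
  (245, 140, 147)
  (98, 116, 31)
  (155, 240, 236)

4

(11,21,26): 11²+21² = 562 < 676 = 26² → obtuse
(48,167,196): 48²+167² = 30193 < 38416 = 196² → obtuse
(106,87,95): 87²+95² = 16594 > 11236 = 106² → acute
(245,140,147): 140²+147² = 41209 < 60025 = 245² → obtuse
(98,116,31): 31²+98² = 10565 < 13456 = 116² → obtuse
(155,240,236): 155²+236² = 79721 > 57600 = 240² → acute
4 of the 6 are obtuse.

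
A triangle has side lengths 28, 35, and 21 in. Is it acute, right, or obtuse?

right

Compare the square of the longest side to the sum of squares of the other two: 21² + 28² = 1225 = 35².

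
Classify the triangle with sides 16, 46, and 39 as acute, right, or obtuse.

obtuse

Compare the square of the longest side to the sum of squares of the other two: 16² + 39² = 1777 < 2116 = 46².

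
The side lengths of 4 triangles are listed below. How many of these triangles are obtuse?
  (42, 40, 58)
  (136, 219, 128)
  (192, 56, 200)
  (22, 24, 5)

(42,40,58): 40²+42² = 3364 = 58² → right
(136,219,128): 128²+136² = 34880 < 47961 = 219² → obtuse
(192,56,200): 56²+192² = 40000 = 200² → right
(22,24,5): 5²+22² = 509 < 576 = 24² → obtuse
2 of the 4 are obtuse.

2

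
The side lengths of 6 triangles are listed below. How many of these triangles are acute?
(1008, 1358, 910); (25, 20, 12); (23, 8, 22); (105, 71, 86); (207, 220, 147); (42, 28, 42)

(1008,1358,910): 910²+1008² = 1844164 = 1358² → right
(25,20,12): 12²+20² = 544 < 625 = 25² → obtuse
(23,8,22): 8²+22² = 548 > 529 = 23² → acute
(105,71,86): 71²+86² = 12437 > 11025 = 105² → acute
(207,220,147): 147²+207² = 64458 > 48400 = 220² → acute
(42,28,42): 28²+42² = 2548 > 1764 = 42² → acute
4 of the 6 are acute.

4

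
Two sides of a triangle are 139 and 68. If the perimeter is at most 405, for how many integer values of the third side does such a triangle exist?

Triangle inequality: 71 < x < 207. Perimeter ≤ 405 gives x ≤ 405 − 139 − 68 = 198.
So 71 < x ≤ 198; integers 72 through 198: 127 values.

127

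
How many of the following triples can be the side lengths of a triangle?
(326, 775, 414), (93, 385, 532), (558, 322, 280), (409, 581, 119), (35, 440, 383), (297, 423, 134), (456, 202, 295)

3

(326,414,775): 326+414 ≤ 775 → not valid
(93,385,532): 93+385 ≤ 532 → not valid
(280,322,558): 280+322 > 558 → valid
(119,409,581): 119+409 ≤ 581 → not valid
(35,383,440): 35+383 ≤ 440 → not valid
(134,297,423): 134+297 > 423 → valid
(202,295,456): 202+295 > 456 → valid
3 of the 7 triples form a triangle.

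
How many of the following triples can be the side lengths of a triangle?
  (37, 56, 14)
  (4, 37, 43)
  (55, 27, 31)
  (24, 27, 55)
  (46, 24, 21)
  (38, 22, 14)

(14,37,56): 14+37 ≤ 56 → not valid
(4,37,43): 4+37 ≤ 43 → not valid
(27,31,55): 27+31 > 55 → valid
(24,27,55): 24+27 ≤ 55 → not valid
(21,24,46): 21+24 ≤ 46 → not valid
(14,22,38): 14+22 ≤ 38 → not valid
1 of the 6 triples forms a triangle.

1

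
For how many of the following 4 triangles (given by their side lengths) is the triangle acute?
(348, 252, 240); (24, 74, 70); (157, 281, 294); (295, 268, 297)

(348,252,240): 240²+252² = 121104 = 348² → right
(24,74,70): 24²+70² = 5476 = 74² → right
(157,281,294): 157²+281² = 103610 > 86436 = 294² → acute
(295,268,297): 268²+295² = 158849 > 88209 = 297² → acute
2 of the 4 are acute.

2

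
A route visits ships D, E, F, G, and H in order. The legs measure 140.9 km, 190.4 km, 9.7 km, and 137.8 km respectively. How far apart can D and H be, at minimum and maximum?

The maximum is all hops collinear in one direction: 140.9 + 190.4 + 9.7 + 137.8 = 478.8.
The longest hop is 190.4; the others sum to 288.4. Since 190.4 ≤ 288.4, the path can fold back on itself completely, so the minimum distance is 0.

0 ≤ DH ≤ 478.8 km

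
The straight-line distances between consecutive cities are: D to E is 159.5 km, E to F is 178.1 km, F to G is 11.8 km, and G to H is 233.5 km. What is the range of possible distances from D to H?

0 ≤ DH ≤ 582.9 km

The maximum is all hops collinear in one direction: 159.5 + 178.1 + 11.8 + 233.5 = 582.9.
The longest hop is 233.5; the others sum to 349.4. Since 233.5 ≤ 349.4, the path can fold back on itself completely, so the minimum distance is 0.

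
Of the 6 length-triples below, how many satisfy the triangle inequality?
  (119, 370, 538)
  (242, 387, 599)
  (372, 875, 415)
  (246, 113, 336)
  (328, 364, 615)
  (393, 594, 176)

(119,370,538): 119+370 ≤ 538 → not valid
(242,387,599): 242+387 > 599 → valid
(372,415,875): 372+415 ≤ 875 → not valid
(113,246,336): 113+246 > 336 → valid
(328,364,615): 328+364 > 615 → valid
(176,393,594): 176+393 ≤ 594 → not valid
3 of the 6 triples form a triangle.

3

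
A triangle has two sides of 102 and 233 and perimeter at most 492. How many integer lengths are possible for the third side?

Triangle inequality: 131 < x < 335. Perimeter ≤ 492 gives x ≤ 492 − 102 − 233 = 157.
So 131 < x ≤ 157; integers 132 through 157: 26 values.

26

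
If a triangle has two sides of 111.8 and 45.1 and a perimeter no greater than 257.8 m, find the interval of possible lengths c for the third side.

Triangle inequality alone gives 66.7 < c < 156.9.
The perimeter condition gives c ≤ 257.8 − 111.8 − 45.1 = 100.9.
Intersecting the two: 66.7 < c ≤ 100.9.

66.7 < c ≤ 100.9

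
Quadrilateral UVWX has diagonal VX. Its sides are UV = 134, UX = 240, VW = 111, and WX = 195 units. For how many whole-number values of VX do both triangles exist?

From triangle UVX: 106 < VX < 374.
From triangle WVX: 84 < VX < 306.
Intersection: 106 < VX < 306, so integers 107 through 305: 199 values.

199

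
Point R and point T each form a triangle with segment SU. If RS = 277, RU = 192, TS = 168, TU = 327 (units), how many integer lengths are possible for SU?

309

From triangle RSU: 85 < SU < 469.
From triangle TSU: 159 < SU < 495.
Intersection: 159 < SU < 469, so integers 160 through 468: 309 values.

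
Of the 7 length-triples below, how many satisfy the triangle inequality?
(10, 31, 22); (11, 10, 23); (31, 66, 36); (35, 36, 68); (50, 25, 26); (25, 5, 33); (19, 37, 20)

(10,22,31): 10+22 > 31 → valid
(10,11,23): 10+11 ≤ 23 → not valid
(31,36,66): 31+36 > 66 → valid
(35,36,68): 35+36 > 68 → valid
(25,26,50): 25+26 > 50 → valid
(5,25,33): 5+25 ≤ 33 → not valid
(19,20,37): 19+20 > 37 → valid
5 of the 7 triples form a triangle.

5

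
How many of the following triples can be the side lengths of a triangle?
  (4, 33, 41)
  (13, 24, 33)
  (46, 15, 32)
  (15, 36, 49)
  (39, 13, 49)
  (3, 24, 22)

5

(4,33,41): 4+33 ≤ 41 → not valid
(13,24,33): 13+24 > 33 → valid
(15,32,46): 15+32 > 46 → valid
(15,36,49): 15+36 > 49 → valid
(13,39,49): 13+39 > 49 → valid
(3,22,24): 3+22 > 24 → valid
5 of the 6 triples form a triangle.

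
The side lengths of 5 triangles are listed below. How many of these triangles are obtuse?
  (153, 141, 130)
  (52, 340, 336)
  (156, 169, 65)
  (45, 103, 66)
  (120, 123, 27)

(153,141,130): 130²+141² = 36781 > 23409 = 153² → acute
(52,340,336): 52²+336² = 115600 = 340² → right
(156,169,65): 65²+156² = 28561 = 169² → right
(45,103,66): 45²+66² = 6381 < 10609 = 103² → obtuse
(120,123,27): 27²+120² = 15129 = 123² → right
1 of the 5 is obtuse.

1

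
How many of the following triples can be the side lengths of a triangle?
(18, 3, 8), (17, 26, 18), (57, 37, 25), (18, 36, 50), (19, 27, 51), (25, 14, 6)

3

(3,8,18): 3+8 ≤ 18 → not valid
(17,18,26): 17+18 > 26 → valid
(25,37,57): 25+37 > 57 → valid
(18,36,50): 18+36 > 50 → valid
(19,27,51): 19+27 ≤ 51 → not valid
(6,14,25): 6+14 ≤ 25 → not valid
3 of the 6 triples form a triangle.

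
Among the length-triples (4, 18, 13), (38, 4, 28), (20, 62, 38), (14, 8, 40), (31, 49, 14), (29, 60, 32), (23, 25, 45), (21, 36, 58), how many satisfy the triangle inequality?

2

(4,13,18): 4+13 ≤ 18 → not valid
(4,28,38): 4+28 ≤ 38 → not valid
(20,38,62): 20+38 ≤ 62 → not valid
(8,14,40): 8+14 ≤ 40 → not valid
(14,31,49): 14+31 ≤ 49 → not valid
(29,32,60): 29+32 > 60 → valid
(23,25,45): 23+25 > 45 → valid
(21,36,58): 21+36 ≤ 58 → not valid
2 of the 8 triples form a triangle.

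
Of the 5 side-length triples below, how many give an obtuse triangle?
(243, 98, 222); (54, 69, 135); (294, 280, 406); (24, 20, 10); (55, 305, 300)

2

(243,98,222): 98²+222² = 58888 < 59049 = 243² → obtuse
(54,69,135): 54+69 ≤ 135, not a triangle
(294,280,406): 280²+294² = 164836 = 406² → right
(24,20,10): 10²+20² = 500 < 576 = 24² → obtuse
(55,305,300): 55²+300² = 93025 = 305² → right
2 of the 5 are obtuse.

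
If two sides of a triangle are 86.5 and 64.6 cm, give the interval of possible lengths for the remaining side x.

By the triangle inequality, x must be less than 86.5 + 64.6 = 151.1 and greater than |86.5 − 64.6| = 21.9.

21.9 < x < 151.1 (cm)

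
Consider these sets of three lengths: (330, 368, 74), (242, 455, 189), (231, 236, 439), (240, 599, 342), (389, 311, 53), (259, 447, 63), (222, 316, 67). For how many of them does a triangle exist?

2

(74,330,368): 74+330 > 368 → valid
(189,242,455): 189+242 ≤ 455 → not valid
(231,236,439): 231+236 > 439 → valid
(240,342,599): 240+342 ≤ 599 → not valid
(53,311,389): 53+311 ≤ 389 → not valid
(63,259,447): 63+259 ≤ 447 → not valid
(67,222,316): 67+222 ≤ 316 → not valid
2 of the 7 triples form a triangle.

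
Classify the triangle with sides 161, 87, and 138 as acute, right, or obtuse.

Compare the square of the longest side to the sum of squares of the other two: 87² + 138² = 26613 > 25921 = 161².

acute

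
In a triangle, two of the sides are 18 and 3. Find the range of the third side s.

By the triangle inequality, s must be less than 18 + 3 = 21 and greater than |18 − 3| = 15.

15 < s < 21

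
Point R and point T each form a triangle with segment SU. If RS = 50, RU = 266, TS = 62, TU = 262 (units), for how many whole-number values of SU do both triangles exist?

From triangle RSU: 216 < SU < 316.
From triangle TSU: 200 < SU < 324.
Intersection: 216 < SU < 316, so integers 217 through 315: 99 values.

99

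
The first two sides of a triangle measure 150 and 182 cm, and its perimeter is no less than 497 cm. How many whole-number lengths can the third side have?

Triangle inequality: 32 < x < 332. Perimeter ≥ 497 gives x ≥ 497 − 150 − 182 = 165.
So 165 ≤ x < 332; integers 165 through 331: 167 values.

167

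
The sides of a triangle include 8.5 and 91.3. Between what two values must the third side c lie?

By the triangle inequality, c must be less than 8.5 + 91.3 = 99.8 and greater than |8.5 − 91.3| = 82.8.

82.8 < c < 99.8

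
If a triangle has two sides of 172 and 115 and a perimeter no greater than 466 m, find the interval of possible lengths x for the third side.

57 < x ≤ 179

Triangle inequality alone gives 57 < x < 287.
The perimeter condition gives x ≤ 466 − 172 − 115 = 179.
Intersecting the two: 57 < x ≤ 179.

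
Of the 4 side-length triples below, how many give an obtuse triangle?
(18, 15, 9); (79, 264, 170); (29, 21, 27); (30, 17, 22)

(18,15,9): 9²+15² = 306 < 324 = 18² → obtuse
(79,264,170): 79+170 ≤ 264, not a triangle
(29,21,27): 21²+27² = 1170 > 841 = 29² → acute
(30,17,22): 17²+22² = 773 < 900 = 30² → obtuse
2 of the 4 are obtuse.

2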